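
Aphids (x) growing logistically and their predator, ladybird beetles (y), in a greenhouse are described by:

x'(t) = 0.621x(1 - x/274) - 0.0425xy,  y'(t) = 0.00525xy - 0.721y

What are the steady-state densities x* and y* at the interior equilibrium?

From dy/dt = 0 with y > 0: 0.00525x* = 0.721, so x* = 137.
Substitute into dx/dt = 0: 0.621(1 - 137/274) = 0.0425y*.
The bracket is 0.499, giving y* = 0.31/0.0425 = 7.29.

x* ≈ 137, y* ≈ 7.29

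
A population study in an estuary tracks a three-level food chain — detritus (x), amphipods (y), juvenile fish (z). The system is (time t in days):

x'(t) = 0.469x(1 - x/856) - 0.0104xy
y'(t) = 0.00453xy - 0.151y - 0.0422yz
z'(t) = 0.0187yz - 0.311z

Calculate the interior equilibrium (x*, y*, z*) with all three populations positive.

From dz/dt = 0: 0.0187y* = 0.311, so y* = 16.6.
From dx/dt = 0: 0.469(1 - x*/856) = 0.0104·16.6, giving x* = 856·(1 - 0.369) = 540.
From dy/dt = 0: 0.00453·540 - 0.151 = 0.0422z*, so z* = 2.3/0.0422 = 54.4.

x* ≈ 540, y* ≈ 16.6, z* ≈ 54.4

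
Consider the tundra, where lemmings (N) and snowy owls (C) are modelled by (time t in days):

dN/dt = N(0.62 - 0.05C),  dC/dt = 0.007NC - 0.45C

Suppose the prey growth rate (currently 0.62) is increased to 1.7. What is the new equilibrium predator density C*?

C* ≈ 34

At the interior fixed point, setting dN/dt = 0 with N > 0 fixes C* = (prey growth rate)/(NC coefficient) — independent of the other coefficients.
With the change, C* = 1.7/0.05 = 34; it rises from 12.4.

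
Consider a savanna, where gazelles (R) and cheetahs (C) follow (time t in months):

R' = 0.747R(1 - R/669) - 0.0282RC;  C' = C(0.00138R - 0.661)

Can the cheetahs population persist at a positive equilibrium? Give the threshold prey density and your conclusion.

The predator equation gives dC/dt > 0 only when R > 0.661/0.00138 = 479.
Without the predator, R → K = 669. Since 669 > 479, the predator can invade and persist.

Threshold R = 479; K > 479, so yes, the predator persists.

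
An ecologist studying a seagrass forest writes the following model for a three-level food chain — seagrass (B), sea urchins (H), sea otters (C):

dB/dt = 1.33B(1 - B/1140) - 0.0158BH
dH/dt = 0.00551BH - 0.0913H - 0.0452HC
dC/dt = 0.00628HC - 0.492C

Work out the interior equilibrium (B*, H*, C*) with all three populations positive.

B* ≈ 79, H* ≈ 78.3, C* ≈ 7.61

From dC/dt = 0: 0.00628H* = 0.492, so H* = 78.3.
From dB/dt = 0: 1.33(1 - B*/1140) = 0.0158·78.3, giving B* = 1140·(1 - 0.931) = 79.
From dH/dt = 0: 0.00551·79 - 0.0913 = 0.0452C*, so C* = 0.344/0.0452 = 7.61.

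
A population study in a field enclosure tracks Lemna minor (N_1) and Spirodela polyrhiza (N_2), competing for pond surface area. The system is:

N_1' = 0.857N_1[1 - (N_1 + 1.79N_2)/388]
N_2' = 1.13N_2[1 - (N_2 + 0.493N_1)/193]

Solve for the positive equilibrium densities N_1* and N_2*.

N_1* ≈ 362, N_2* ≈ 14.6

Setting both brackets to zero gives the nullclines N_1 + 1.79N_2 = 388 and 0.493N_1 + N_2 = 193.
Substituting N_2 = 193 - 0.493N_1 into the first: N_1(1 - 1.79·0.493) = 388 - 1.79·193.
So N_1* = 42.5/0.118 = 362, and then N_2* = 193 - 0.493·362 = 14.6.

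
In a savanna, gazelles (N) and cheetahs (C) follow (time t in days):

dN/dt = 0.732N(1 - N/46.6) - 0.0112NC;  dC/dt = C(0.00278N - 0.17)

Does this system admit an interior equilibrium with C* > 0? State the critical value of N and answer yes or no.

Threshold N = 61.2; K < 61.2, so no, the predator goes extinct.

The predator equation gives dC/dt > 0 only when N > 0.17/0.00278 = 61.2.
Without the predator, N → K = 46.6. Since 46.6 < 61.2, the predator cannot invade.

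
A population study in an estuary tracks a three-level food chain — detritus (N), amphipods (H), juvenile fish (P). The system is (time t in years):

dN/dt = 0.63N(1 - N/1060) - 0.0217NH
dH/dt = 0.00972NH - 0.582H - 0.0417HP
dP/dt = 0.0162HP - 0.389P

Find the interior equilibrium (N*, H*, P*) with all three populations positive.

From dP/dt = 0: 0.0162H* = 0.389, so H* = 24.
From dN/dt = 0: 0.63(1 - N*/1060) = 0.0217·24, giving N* = 1060·(1 - 0.827) = 183.
From dH/dt = 0: 0.00972·183 - 0.582 = 0.0417P*, so P* = 1.2/0.0417 = 28.8.

N* ≈ 183, H* ≈ 24, P* ≈ 28.8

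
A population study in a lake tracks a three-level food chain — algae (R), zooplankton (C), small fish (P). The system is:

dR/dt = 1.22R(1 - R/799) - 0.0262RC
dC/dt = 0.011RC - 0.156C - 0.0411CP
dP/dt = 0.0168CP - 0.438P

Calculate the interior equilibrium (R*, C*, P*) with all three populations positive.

R* ≈ 352, C* ≈ 26.1, P* ≈ 90.3

From dP/dt = 0: 0.0168C* = 0.438, so C* = 26.1.
From dR/dt = 0: 1.22(1 - R*/799) = 0.0262·26.1, giving R* = 799·(1 - 0.56) = 352.
From dC/dt = 0: 0.011·352 - 0.156 = 0.0411P*, so P* = 3.71/0.0411 = 90.3.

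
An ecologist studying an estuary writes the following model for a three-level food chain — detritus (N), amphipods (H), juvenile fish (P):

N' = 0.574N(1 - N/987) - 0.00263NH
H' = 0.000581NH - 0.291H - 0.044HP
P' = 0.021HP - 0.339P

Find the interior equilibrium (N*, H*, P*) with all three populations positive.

From dP/dt = 0: 0.021H* = 0.339, so H* = 16.1.
From dN/dt = 0: 0.574(1 - N*/987) = 0.00263·16.1, giving N* = 987·(1 - 0.074) = 914.
From dH/dt = 0: 0.000581·914 - 0.291 = 0.044P*, so P* = 0.24/0.044 = 5.46.

N* ≈ 914, H* ≈ 16.1, P* ≈ 5.46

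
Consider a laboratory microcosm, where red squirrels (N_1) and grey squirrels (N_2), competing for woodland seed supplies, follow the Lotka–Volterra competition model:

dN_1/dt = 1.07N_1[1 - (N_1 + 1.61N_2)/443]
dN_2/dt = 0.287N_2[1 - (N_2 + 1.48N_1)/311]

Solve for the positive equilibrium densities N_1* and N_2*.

N_1* ≈ 41.7, N_2* ≈ 249

Setting both brackets to zero gives the nullclines N_1 + 1.61N_2 = 443 and 1.48N_1 + N_2 = 311.
Substituting N_2 = 311 - 1.48N_1 into the first: N_1(1 - 1.61·1.48) = 443 - 1.61·311.
So N_1* = -57.7/-1.38 = 41.7, and then N_2* = 311 - 1.48·41.7 = 249.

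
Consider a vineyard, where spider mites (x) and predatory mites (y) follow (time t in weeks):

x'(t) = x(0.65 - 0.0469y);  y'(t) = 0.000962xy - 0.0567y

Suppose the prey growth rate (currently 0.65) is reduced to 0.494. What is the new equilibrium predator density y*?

At the interior fixed point, setting dx/dt = 0 with x > 0 fixes y* = (prey growth rate)/(xy coefficient) — independent of the other coefficients.
With the change, y* = 0.494/0.0469 = 10.5; it falls from 13.9.

y* ≈ 10.5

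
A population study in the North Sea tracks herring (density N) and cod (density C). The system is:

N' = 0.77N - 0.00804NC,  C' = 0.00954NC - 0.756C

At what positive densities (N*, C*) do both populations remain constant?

Set dC/dt = 0 with C > 0: 0.00954N - 0.756 = 0, so N* = 0.756/0.00954 = 79.2.
Set dN/dt = 0 with N > 0: 0.77 - 0.00804C = 0, so C* = 0.77/0.00804 = 95.8.

N* ≈ 79.2, C* ≈ 95.8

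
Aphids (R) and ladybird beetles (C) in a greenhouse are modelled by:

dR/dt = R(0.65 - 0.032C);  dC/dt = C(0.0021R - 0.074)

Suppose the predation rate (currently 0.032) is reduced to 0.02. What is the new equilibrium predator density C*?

C* ≈ 32.5

At the interior fixed point, setting dR/dt = 0 with R > 0 fixes C* = (prey growth rate)/(RC coefficient) — independent of the other coefficients.
With the change, C* = 0.65/0.02 = 32.5; it rises from 20.3.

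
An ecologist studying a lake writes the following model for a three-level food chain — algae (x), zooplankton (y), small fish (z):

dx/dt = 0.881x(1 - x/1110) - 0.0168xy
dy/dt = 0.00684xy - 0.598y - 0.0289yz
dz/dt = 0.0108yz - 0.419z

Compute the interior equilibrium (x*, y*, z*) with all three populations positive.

From dz/dt = 0: 0.0108y* = 0.419, so y* = 38.8.
From dx/dt = 0: 0.881(1 - x*/1110) = 0.0168·38.8, giving x* = 1110·(1 - 0.74) = 289.
From dy/dt = 0: 0.00684·289 - 0.598 = 0.0289z*, so z* = 1.38/0.0289 = 47.7.

x* ≈ 289, y* ≈ 38.8, z* ≈ 47.7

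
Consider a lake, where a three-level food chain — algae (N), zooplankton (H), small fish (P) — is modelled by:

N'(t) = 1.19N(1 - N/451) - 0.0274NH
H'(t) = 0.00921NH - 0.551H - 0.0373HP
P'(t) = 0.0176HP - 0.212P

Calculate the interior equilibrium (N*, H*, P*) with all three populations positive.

From dP/dt = 0: 0.0176H* = 0.212, so H* = 12.
From dN/dt = 0: 1.19(1 - N*/451) = 0.0274·12, giving N* = 451·(1 - 0.277) = 326.
From dH/dt = 0: 0.00921·326 - 0.551 = 0.0373P*, so P* = 2.45/0.0373 = 65.7.

N* ≈ 326, H* ≈ 12, P* ≈ 65.7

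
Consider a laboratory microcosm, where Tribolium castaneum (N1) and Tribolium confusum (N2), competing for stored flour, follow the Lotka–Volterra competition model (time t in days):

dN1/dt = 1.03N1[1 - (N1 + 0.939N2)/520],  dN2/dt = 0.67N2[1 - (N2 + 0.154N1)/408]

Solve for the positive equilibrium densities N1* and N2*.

N1* ≈ 160, N2* ≈ 383

Setting both brackets to zero gives the nullclines N1 + 0.939N2 = 520 and 0.154N1 + N2 = 408.
Substituting N2 = 408 - 0.154N1 into the first: N1(1 - 0.939·0.154) = 520 - 0.939·408.
So N1* = 137/0.855 = 160, and then N2* = 408 - 0.154·160 = 383.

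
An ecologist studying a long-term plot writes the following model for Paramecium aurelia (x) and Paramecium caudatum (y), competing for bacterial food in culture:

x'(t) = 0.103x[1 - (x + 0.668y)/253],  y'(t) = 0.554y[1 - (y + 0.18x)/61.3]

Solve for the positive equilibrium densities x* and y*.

x* ≈ 241, y* ≈ 17.9

Setting both brackets to zero gives the nullclines x + 0.668y = 253 and 0.18x + y = 61.3.
Substituting y = 61.3 - 0.18x into the first: x(1 - 0.668·0.18) = 253 - 0.668·61.3.
So x* = 212/0.88 = 241, and then y* = 61.3 - 0.18·241 = 17.9.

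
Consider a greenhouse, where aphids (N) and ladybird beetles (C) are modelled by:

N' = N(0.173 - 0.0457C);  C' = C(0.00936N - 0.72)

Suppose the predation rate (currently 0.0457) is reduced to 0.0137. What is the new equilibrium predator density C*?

At the interior fixed point, setting dN/dt = 0 with N > 0 fixes C* = (prey growth rate)/(NC coefficient) — independent of the other coefficients.
With the change, C* = 0.173/0.0137 = 12.6; it rises from 3.79.

C* ≈ 12.6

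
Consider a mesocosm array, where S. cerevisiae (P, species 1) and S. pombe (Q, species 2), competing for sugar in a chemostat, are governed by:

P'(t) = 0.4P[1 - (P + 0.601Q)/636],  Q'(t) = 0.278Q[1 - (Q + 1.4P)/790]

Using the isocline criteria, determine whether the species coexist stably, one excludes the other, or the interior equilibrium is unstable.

species 1 excludes species 2

Compare the nullcline intercepts: K1/α12 = 636/0.601 = 1060 > K2 = 790; K2/α21 = 790/1.4 = 564 < K1 = 636.
Since the inequalities point opposite ways, species 1 can invade but species 2 cannot.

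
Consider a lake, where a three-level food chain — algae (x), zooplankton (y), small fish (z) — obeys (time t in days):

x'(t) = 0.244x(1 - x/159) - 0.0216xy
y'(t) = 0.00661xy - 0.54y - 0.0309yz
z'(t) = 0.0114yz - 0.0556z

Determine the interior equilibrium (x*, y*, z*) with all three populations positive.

x* ≈ 90.4, y* ≈ 4.88, z* ≈ 1.85

From dz/dt = 0: 0.0114y* = 0.0556, so y* = 4.88.
From dx/dt = 0: 0.244(1 - x*/159) = 0.0216·4.88, giving x* = 159·(1 - 0.432) = 90.4.
From dy/dt = 0: 0.00661·90.4 - 0.54 = 0.0309z*, so z* = 0.0572/0.0309 = 1.85.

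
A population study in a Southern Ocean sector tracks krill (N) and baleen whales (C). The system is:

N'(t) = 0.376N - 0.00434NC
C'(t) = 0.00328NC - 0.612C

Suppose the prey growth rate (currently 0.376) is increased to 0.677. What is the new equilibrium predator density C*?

At the interior fixed point, setting dN/dt = 0 with N > 0 fixes C* = (prey growth rate)/(NC coefficient) — independent of the other coefficients.
With the change, C* = 0.677/0.00434 = 156; it rises from 86.6.

C* ≈ 156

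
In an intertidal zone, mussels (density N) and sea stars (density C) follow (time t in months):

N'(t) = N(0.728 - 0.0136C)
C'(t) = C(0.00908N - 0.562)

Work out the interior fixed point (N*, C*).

N* ≈ 61.9, C* ≈ 53.5

Set dC/dt = 0 with C > 0: 0.00908N - 0.562 = 0, so N* = 0.562/0.00908 = 61.9.
Set dN/dt = 0 with N > 0: 0.728 - 0.0136C = 0, so C* = 0.728/0.0136 = 53.5.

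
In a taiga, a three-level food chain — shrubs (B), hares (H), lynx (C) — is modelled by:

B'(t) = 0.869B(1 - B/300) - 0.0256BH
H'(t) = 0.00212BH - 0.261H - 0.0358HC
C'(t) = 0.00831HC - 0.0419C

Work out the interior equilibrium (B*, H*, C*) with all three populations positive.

B* ≈ 255, H* ≈ 5.04, C* ≈ 7.84

From dC/dt = 0: 0.00831H* = 0.0419, so H* = 5.04.
From dB/dt = 0: 0.869(1 - B*/300) = 0.0256·5.04, giving B* = 300·(1 - 0.149) = 255.
From dH/dt = 0: 0.00212·255 - 0.261 = 0.0358C*, so C* = 0.281/0.0358 = 7.84.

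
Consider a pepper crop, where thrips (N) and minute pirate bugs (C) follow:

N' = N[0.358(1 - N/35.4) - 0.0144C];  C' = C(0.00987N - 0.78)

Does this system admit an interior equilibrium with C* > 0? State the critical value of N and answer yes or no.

Threshold N = 79; K < 79, so no, the predator goes extinct.

The predator equation gives dC/dt > 0 only when N > 0.78/0.00987 = 79.
Without the predator, N → K = 35.4. Since 35.4 < 79, the predator cannot invade.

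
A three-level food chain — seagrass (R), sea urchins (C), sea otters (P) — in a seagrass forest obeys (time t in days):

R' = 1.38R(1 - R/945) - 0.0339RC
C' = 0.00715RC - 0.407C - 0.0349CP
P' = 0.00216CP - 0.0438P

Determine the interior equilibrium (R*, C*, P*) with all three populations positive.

R* ≈ 474, C* ≈ 20.3, P* ≈ 85.5

From dP/dt = 0: 0.00216C* = 0.0438, so C* = 20.3.
From dR/dt = 0: 1.38(1 - R*/945) = 0.0339·20.3, giving R* = 945·(1 - 0.498) = 474.
From dC/dt = 0: 0.00715·474 - 0.407 = 0.0349P*, so P* = 2.98/0.0349 = 85.5.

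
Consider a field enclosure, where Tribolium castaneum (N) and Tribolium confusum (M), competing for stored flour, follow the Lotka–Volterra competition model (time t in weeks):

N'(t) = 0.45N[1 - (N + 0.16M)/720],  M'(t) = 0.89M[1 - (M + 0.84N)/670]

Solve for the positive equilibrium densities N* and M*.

Setting both brackets to zero gives the nullclines N + 0.16M = 720 and 0.84N + M = 670.
Substituting M = 670 - 0.84N into the first: N(1 - 0.16·0.84) = 720 - 0.16·670.
So N* = 613/0.866 = 708, and then M* = 670 - 0.84·708 = 75.3.

N* ≈ 708, M* ≈ 75.3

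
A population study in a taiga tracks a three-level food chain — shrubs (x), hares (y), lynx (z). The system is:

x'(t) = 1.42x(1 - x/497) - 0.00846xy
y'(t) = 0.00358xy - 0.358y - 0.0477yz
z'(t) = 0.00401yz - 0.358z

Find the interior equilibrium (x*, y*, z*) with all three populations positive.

From dz/dt = 0: 0.00401y* = 0.358, so y* = 89.3.
From dx/dt = 0: 1.42(1 - x*/497) = 0.00846·89.3, giving x* = 497·(1 - 0.532) = 233.
From dy/dt = 0: 0.00358·233 - 0.358 = 0.0477z*, so z* = 0.475/0.0477 = 9.96.

x* ≈ 233, y* ≈ 89.3, z* ≈ 9.96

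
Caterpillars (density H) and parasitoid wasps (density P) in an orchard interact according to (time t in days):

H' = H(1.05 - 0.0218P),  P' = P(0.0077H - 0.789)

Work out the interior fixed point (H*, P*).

Set dP/dt = 0 with P > 0: 0.0077H - 0.789 = 0, so H* = 0.789/0.0077 = 102.
Set dH/dt = 0 with H > 0: 1.05 - 0.0218P = 0, so P* = 1.05/0.0218 = 48.2.

H* ≈ 102, P* ≈ 48.2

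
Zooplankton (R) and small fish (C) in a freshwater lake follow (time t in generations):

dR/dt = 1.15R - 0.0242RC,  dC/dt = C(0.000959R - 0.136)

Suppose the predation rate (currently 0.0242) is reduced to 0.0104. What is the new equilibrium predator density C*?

C* ≈ 111

At the interior fixed point, setting dR/dt = 0 with R > 0 fixes C* = (prey growth rate)/(RC coefficient) — independent of the other coefficients.
With the change, C* = 1.15/0.0104 = 111; it rises from 47.5.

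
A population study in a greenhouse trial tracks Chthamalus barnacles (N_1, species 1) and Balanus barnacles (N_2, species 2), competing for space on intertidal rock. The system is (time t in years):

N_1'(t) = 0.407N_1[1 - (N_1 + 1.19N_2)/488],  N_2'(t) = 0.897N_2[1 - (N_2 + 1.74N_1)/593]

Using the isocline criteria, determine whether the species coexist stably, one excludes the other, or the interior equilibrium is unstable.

Compare the nullcline intercepts: K1/α12 = 488/1.19 = 410 < K2 = 593; K2/α21 = 593/1.74 = 341 < K1 = 488.
Since both are reversed, neither can invade when rare; the interior point is a saddle.

unstable coexistence (outcome depends on initial conditions)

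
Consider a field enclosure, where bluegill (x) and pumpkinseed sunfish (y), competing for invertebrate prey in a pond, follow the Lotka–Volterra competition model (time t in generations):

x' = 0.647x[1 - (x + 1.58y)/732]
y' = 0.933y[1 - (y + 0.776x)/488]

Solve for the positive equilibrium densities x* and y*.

x* ≈ 173, y* ≈ 354

Setting both brackets to zero gives the nullclines x + 1.58y = 732 and 0.776x + y = 488.
Substituting y = 488 - 0.776x into the first: x(1 - 1.58·0.776) = 732 - 1.58·488.
So x* = -39/-0.226 = 173, and then y* = 488 - 0.776·173 = 354.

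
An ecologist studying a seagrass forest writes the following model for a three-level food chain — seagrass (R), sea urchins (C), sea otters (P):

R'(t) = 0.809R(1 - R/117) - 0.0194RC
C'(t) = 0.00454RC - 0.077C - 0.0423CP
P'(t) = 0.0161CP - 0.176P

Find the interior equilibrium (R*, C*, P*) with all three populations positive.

From dP/dt = 0: 0.0161C* = 0.176, so C* = 10.9.
From dR/dt = 0: 0.809(1 - R*/117) = 0.0194·10.9, giving R* = 117·(1 - 0.262) = 86.3.
From dC/dt = 0: 0.00454·86.3 - 0.077 = 0.0423P*, so P* = 0.315/0.0423 = 7.45.

R* ≈ 86.3, C* ≈ 10.9, P* ≈ 7.45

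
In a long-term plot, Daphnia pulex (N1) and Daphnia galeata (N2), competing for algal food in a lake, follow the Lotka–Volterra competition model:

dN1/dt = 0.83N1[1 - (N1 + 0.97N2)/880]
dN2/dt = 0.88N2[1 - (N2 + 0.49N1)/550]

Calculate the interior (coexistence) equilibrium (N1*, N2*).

N1* ≈ 660, N2* ≈ 226

Setting both brackets to zero gives the nullclines N1 + 0.97N2 = 880 and 0.49N1 + N2 = 550.
Substituting N2 = 550 - 0.49N1 into the first: N1(1 - 0.97·0.49) = 880 - 0.97·550.
So N1* = 346/0.525 = 660, and then N2* = 550 - 0.49·660 = 226.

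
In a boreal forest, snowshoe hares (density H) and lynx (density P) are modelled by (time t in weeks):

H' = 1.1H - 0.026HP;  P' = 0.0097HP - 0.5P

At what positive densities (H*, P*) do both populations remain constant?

Set dP/dt = 0 with P > 0: 0.0097H - 0.5 = 0, so H* = 0.5/0.0097 = 51.5.
Set dH/dt = 0 with H > 0: 1.1 - 0.026P = 0, so P* = 1.1/0.026 = 42.3.

H* ≈ 51.5, P* ≈ 42.3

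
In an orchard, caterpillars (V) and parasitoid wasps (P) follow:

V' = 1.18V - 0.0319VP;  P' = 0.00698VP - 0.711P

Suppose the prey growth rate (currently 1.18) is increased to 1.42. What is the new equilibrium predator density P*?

P* ≈ 44.5

At the interior fixed point, setting dV/dt = 0 with V > 0 fixes P* = (prey growth rate)/(VP coefficient) — independent of the other coefficients.
With the change, P* = 1.42/0.0319 = 44.5; it rises from 37.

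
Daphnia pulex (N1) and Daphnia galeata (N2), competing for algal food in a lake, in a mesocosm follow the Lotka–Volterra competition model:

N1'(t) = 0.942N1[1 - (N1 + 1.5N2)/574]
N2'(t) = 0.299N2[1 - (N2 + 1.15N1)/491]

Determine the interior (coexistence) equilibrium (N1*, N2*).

Setting both brackets to zero gives the nullclines N1 + 1.5N2 = 574 and 1.15N1 + N2 = 491.
Substituting N2 = 491 - 1.15N1 into the first: N1(1 - 1.5·1.15) = 574 - 1.5·491.
So N1* = -162/-0.725 = 224, and then N2* = 491 - 1.15·224 = 233.

N1* ≈ 224, N2* ≈ 233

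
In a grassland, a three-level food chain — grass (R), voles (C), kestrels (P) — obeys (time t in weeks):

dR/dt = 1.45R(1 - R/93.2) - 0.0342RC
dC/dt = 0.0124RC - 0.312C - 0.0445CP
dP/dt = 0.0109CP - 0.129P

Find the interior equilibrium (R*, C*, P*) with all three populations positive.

From dP/dt = 0: 0.0109C* = 0.129, so C* = 11.8.
From dR/dt = 0: 1.45(1 - R*/93.2) = 0.0342·11.8, giving R* = 93.2·(1 - 0.279) = 67.2.
From dC/dt = 0: 0.0124·67.2 - 0.312 = 0.0445P*, so P* = 0.521/0.0445 = 11.7.

R* ≈ 67.2, C* ≈ 11.8, P* ≈ 11.7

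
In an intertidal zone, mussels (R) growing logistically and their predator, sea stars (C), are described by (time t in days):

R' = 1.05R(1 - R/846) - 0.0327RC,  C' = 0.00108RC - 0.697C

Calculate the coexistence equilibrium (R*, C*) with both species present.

R* ≈ 645, C* ≈ 7.61

From dC/dt = 0 with C > 0: 0.00108R* = 0.697, so R* = 645.
Substitute into dR/dt = 0: 1.05(1 - 645/846) = 0.0327C*.
The bracket is 0.237, giving C* = 0.249/0.0327 = 7.61.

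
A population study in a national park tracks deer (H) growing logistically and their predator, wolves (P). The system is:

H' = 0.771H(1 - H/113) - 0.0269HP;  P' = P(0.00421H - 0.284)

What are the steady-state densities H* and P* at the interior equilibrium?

From dP/dt = 0 with P > 0: 0.00421H* = 0.284, so H* = 67.5.
Substitute into dH/dt = 0: 0.771(1 - 67.5/113) = 0.0269P*.
The bracket is 0.403, giving P* = 0.311/0.0269 = 11.6.

H* ≈ 67.5, P* ≈ 11.6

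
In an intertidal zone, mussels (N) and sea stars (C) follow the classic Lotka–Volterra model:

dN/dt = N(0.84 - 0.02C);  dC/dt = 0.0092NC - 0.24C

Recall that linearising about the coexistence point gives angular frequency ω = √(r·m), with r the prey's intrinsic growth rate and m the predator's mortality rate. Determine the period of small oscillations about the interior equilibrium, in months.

Here r = 0.84 and m = 0.24, so r·m = 0.202.
ω = √0.202 = 0.449 per month, hence T = 2π/ω ≈ 14 months.

T ≈ 14 months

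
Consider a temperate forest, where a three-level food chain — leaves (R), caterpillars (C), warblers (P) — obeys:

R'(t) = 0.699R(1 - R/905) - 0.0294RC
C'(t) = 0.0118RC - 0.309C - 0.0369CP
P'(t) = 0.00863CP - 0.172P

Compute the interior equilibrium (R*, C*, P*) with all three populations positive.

R* ≈ 146, C* ≈ 19.9, P* ≈ 38.4

From dP/dt = 0: 0.00863C* = 0.172, so C* = 19.9.
From dR/dt = 0: 0.699(1 - R*/905) = 0.0294·19.9, giving R* = 905·(1 - 0.838) = 146.
From dC/dt = 0: 0.0118·146 - 0.309 = 0.0369P*, so P* = 1.42/0.0369 = 38.4.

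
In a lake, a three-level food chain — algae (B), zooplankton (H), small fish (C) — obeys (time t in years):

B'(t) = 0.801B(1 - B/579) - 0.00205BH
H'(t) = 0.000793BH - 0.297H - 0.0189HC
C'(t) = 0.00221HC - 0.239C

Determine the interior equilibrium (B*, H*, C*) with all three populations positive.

From dC/dt = 0: 0.00221H* = 0.239, so H* = 108.
From dB/dt = 0: 0.801(1 - B*/579) = 0.00205·108, giving B* = 579·(1 - 0.277) = 419.
From dH/dt = 0: 0.000793·419 - 0.297 = 0.0189C*, so C* = 0.0351/0.0189 = 1.86.

B* ≈ 419, H* ≈ 108, C* ≈ 1.86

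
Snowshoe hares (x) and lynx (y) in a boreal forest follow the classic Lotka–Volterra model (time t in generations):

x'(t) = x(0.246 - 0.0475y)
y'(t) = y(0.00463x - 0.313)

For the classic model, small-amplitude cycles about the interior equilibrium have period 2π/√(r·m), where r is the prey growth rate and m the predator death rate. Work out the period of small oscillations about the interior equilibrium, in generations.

Here r = 0.246 and m = 0.313, so r·m = 0.077.
ω = √0.077 = 0.277 per generation, hence T = 2π/ω ≈ 22.6 generations.

T ≈ 22.6 generations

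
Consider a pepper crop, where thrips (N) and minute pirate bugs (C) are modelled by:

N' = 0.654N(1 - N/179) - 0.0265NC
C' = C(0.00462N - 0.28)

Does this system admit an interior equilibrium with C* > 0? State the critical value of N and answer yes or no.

Threshold N = 60.6; K > 60.6, so yes, the predator persists.

The predator equation gives dC/dt > 0 only when N > 0.28/0.00462 = 60.6.
Without the predator, N → K = 179. Since 179 > 60.6, the predator can invade and persist.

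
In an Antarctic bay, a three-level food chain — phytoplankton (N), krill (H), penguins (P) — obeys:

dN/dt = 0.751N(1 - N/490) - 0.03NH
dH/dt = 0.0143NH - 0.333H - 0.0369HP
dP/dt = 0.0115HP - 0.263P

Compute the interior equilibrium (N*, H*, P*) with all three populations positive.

N* ≈ 42.4, H* ≈ 22.9, P* ≈ 7.39

From dP/dt = 0: 0.0115H* = 0.263, so H* = 22.9.
From dN/dt = 0: 0.751(1 - N*/490) = 0.03·22.9, giving N* = 490·(1 - 0.914) = 42.4.
From dH/dt = 0: 0.0143·42.4 - 0.333 = 0.0369P*, so P* = 0.273/0.0369 = 7.39.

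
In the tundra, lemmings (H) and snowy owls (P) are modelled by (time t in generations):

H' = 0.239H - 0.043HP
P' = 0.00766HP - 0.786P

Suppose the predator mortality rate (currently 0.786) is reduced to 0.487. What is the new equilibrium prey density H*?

H* ≈ 63.6

At the interior fixed point, setting dP/dt = 0 with P > 0 fixes H* = (predator death rate)/(HP coefficient) — independent of the other coefficients.
With the change, H* = 0.487/0.00766 = 63.6; it falls from 103.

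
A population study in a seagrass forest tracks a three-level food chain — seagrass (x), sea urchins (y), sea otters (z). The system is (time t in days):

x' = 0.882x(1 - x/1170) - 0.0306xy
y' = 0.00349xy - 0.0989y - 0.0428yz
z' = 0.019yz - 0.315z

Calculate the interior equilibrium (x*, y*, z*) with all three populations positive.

From dz/dt = 0: 0.019y* = 0.315, so y* = 16.6.
From dx/dt = 0: 0.882(1 - x*/1170) = 0.0306·16.6, giving x* = 1170·(1 - 0.575) = 497.
From dy/dt = 0: 0.00349·497 - 0.0989 = 0.0428z*, so z* = 1.64/0.0428 = 38.2.

x* ≈ 497, y* ≈ 16.6, z* ≈ 38.2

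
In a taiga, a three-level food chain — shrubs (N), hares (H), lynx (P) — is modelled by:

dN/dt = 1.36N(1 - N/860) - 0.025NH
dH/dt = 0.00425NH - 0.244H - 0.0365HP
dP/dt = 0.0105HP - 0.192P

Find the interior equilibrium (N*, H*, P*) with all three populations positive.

N* ≈ 571, H* ≈ 18.3, P* ≈ 59.8

From dP/dt = 0: 0.0105H* = 0.192, so H* = 18.3.
From dN/dt = 0: 1.36(1 - N*/860) = 0.025·18.3, giving N* = 860·(1 - 0.336) = 571.
From dH/dt = 0: 0.00425·571 - 0.244 = 0.0365P*, so P* = 2.18/0.0365 = 59.8.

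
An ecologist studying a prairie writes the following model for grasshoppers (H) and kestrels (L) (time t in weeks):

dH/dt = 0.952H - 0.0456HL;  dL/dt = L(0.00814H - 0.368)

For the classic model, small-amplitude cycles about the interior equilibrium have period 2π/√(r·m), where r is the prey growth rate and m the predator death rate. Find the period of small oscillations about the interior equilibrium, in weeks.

Here r = 0.952 and m = 0.368, so r·m = 0.35.
ω = √0.35 = 0.592 per week, hence T = 2π/ω ≈ 10.6 weeks.

T ≈ 10.6 weeks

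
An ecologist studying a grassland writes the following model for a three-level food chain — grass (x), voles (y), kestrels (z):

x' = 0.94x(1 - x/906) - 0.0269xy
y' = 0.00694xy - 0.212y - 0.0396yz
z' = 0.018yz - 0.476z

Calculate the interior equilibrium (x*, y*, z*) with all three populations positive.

x* ≈ 220, y* ≈ 26.4, z* ≈ 33.3

From dz/dt = 0: 0.018y* = 0.476, so y* = 26.4.
From dx/dt = 0: 0.94(1 - x*/906) = 0.0269·26.4, giving x* = 906·(1 - 0.757) = 220.
From dy/dt = 0: 0.00694·220 - 0.212 = 0.0396z*, so z* = 1.32/0.0396 = 33.3.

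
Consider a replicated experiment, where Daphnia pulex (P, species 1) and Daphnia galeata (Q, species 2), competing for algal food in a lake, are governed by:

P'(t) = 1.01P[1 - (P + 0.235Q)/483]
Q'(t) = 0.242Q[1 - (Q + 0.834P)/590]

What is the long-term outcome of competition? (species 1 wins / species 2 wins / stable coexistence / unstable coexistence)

stable coexistence

Compare the nullcline intercepts: K1/α12 = 483/0.235 = 2060 > K2 = 590; K2/α21 = 590/0.834 = 707 > K1 = 483.
Since both inequalities hold, each species can invade when rare, so the interior equilibrium is stable.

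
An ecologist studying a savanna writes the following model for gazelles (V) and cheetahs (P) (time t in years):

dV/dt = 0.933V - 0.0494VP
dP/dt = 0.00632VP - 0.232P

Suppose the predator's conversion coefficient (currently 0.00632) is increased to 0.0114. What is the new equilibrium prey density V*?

V* ≈ 20.4

At the interior fixed point, setting dP/dt = 0 with P > 0 fixes V* = (predator death rate)/(VP coefficient) — independent of the other coefficients.
With the change, V* = 0.232/0.0114 = 20.4; it falls from 36.7.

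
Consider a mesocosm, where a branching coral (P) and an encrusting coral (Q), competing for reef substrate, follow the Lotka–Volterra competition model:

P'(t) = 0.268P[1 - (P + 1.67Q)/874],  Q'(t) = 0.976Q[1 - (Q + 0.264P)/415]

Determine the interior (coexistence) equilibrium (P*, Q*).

Setting both brackets to zero gives the nullclines P + 1.67Q = 874 and 0.264P + Q = 415.
Substituting Q = 415 - 0.264P into the first: P(1 - 1.67·0.264) = 874 - 1.67·415.
So P* = 181/0.559 = 324, and then Q* = 415 - 0.264·324 = 330.

P* ≈ 324, Q* ≈ 330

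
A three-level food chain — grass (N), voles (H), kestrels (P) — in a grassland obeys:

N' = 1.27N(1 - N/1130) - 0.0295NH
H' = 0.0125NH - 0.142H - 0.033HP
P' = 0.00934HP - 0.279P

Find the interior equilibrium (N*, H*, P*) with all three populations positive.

N* ≈ 346, H* ≈ 29.9, P* ≈ 127

From dP/dt = 0: 0.00934H* = 0.279, so H* = 29.9.
From dN/dt = 0: 1.27(1 - N*/1130) = 0.0295·29.9, giving N* = 1130·(1 - 0.694) = 346.
From dH/dt = 0: 0.0125·346 - 0.142 = 0.033P*, so P* = 4.18/0.033 = 127.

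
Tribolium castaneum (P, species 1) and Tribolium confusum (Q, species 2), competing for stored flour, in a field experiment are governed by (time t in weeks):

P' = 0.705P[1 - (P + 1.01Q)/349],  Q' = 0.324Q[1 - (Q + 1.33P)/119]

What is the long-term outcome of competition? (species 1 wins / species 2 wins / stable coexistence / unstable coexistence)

Compare the nullcline intercepts: K1/α12 = 349/1.01 = 346 > K2 = 119; K2/α21 = 119/1.33 = 89.5 < K1 = 349.
Since the inequalities point opposite ways, species 1 can invade but species 2 cannot.

species 1 excludes species 2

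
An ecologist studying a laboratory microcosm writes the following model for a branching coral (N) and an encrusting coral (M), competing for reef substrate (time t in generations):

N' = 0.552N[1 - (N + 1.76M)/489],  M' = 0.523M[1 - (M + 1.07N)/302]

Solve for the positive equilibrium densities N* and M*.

N* ≈ 48.1, M* ≈ 250

Setting both brackets to zero gives the nullclines N + 1.76M = 489 and 1.07N + M = 302.
Substituting M = 302 - 1.07N into the first: N(1 - 1.76·1.07) = 489 - 1.76·302.
So N* = -42.5/-0.883 = 48.1, and then M* = 302 - 1.07·48.1 = 250.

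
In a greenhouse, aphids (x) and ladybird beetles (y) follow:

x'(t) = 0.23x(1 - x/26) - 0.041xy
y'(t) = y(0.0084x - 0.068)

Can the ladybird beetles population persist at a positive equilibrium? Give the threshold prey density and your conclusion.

The predator equation gives dy/dt > 0 only when x > 0.068/0.0084 = 8.1.
Without the predator, x → K = 26. Since 26 > 8.1, the predator can invade and persist.

Threshold x = 8.1; K > 8.1, so yes, the predator persists.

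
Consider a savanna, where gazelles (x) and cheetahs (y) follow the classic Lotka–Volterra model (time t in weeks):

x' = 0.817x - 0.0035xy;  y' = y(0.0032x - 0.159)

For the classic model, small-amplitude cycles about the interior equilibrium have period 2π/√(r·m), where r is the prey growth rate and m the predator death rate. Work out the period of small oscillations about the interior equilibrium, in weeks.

T ≈ 17.4 weeks

Here r = 0.817 and m = 0.159, so r·m = 0.13.
ω = √0.13 = 0.36 per week, hence T = 2π/ω ≈ 17.4 weeks.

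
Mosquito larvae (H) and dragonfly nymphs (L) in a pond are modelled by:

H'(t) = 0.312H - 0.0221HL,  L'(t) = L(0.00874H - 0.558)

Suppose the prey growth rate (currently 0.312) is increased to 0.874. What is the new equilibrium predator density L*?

L* ≈ 39.5

At the interior fixed point, setting dH/dt = 0 with H > 0 fixes L* = (prey growth rate)/(HL coefficient) — independent of the other coefficients.
With the change, L* = 0.874/0.0221 = 39.5; it rises from 14.1.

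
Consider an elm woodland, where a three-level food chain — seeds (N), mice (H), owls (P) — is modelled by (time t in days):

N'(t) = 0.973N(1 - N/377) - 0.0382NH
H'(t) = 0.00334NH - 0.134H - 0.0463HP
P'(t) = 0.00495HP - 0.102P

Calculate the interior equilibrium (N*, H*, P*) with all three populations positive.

From dP/dt = 0: 0.00495H* = 0.102, so H* = 20.6.
From dN/dt = 0: 0.973(1 - N*/377) = 0.0382·20.6, giving N* = 377·(1 - 0.809) = 72.
From dH/dt = 0: 0.00334·72 - 0.134 = 0.0463P*, so P* = 0.107/0.0463 = 2.3.

N* ≈ 72, H* ≈ 20.6, P* ≈ 2.3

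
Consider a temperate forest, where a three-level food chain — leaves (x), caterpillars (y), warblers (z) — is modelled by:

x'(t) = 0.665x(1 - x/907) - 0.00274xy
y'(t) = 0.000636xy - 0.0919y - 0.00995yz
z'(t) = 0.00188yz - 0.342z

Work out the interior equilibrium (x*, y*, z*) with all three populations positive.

x* ≈ 227, y* ≈ 182, z* ≈ 5.28

From dz/dt = 0: 0.00188y* = 0.342, so y* = 182.
From dx/dt = 0: 0.665(1 - x*/907) = 0.00274·182, giving x* = 907·(1 - 0.75) = 227.
From dy/dt = 0: 0.000636·227 - 0.0919 = 0.00995z*, so z* = 0.0526/0.00995 = 5.28.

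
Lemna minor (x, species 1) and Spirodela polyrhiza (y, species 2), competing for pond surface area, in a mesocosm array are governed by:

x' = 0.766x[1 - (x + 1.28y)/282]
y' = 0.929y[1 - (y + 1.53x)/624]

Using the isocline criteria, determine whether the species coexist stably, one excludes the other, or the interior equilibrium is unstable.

Compare the nullcline intercepts: K1/α12 = 282/1.28 = 220 < K2 = 624; K2/α21 = 624/1.53 = 408 > K1 = 282.
Since the inequalities point opposite ways, species 2 can invade but species 1 cannot.

species 2 excludes species 1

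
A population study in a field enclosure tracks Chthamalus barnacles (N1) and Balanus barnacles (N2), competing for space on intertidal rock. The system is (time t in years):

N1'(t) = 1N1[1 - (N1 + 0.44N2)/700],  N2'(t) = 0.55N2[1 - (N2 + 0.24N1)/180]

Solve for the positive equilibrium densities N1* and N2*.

N1* ≈ 694, N2* ≈ 13.4

Setting both brackets to zero gives the nullclines N1 + 0.44N2 = 700 and 0.24N1 + N2 = 180.
Substituting N2 = 180 - 0.24N1 into the first: N1(1 - 0.44·0.24) = 700 - 0.44·180.
So N1* = 621/0.894 = 694, and then N2* = 180 - 0.24·694 = 13.4.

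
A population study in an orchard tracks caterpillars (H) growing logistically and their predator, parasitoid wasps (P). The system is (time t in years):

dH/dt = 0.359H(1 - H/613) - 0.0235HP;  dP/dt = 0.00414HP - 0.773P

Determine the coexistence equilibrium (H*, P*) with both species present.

From dP/dt = 0 with P > 0: 0.00414H* = 0.773, so H* = 187.
Substitute into dH/dt = 0: 0.359(1 - 187/613) = 0.0235P*.
The bracket is 0.695, giving P* = 0.25/0.0235 = 10.6.

H* ≈ 187, P* ≈ 10.6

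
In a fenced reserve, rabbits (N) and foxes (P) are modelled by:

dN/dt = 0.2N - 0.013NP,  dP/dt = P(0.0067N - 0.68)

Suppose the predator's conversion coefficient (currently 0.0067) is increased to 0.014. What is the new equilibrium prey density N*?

N* ≈ 48.6

At the interior fixed point, setting dP/dt = 0 with P > 0 fixes N* = (predator death rate)/(NP coefficient) — independent of the other coefficients.
With the change, N* = 0.68/0.014 = 48.6; it falls from 101.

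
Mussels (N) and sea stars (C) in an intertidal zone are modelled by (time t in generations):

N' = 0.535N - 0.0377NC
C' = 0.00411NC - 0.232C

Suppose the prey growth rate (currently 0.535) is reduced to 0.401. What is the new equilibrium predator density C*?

At the interior fixed point, setting dN/dt = 0 with N > 0 fixes C* = (prey growth rate)/(NC coefficient) — independent of the other coefficients.
With the change, C* = 0.401/0.0377 = 10.6; it falls from 14.2.

C* ≈ 10.6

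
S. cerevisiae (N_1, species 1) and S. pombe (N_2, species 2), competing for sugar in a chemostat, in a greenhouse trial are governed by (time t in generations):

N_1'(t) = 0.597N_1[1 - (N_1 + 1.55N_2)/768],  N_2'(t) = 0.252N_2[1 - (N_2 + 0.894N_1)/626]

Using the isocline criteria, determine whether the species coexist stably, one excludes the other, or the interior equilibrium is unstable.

Compare the nullcline intercepts: K1/α12 = 768/1.55 = 495 < K2 = 626; K2/α21 = 626/0.894 = 700 < K1 = 768.
Since both are reversed, neither can invade when rare; the interior point is a saddle.

unstable coexistence (outcome depends on initial conditions)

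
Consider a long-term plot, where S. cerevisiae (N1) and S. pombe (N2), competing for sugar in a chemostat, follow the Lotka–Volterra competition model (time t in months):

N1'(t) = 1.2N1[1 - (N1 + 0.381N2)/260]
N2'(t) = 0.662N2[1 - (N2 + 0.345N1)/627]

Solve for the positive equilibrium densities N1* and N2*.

Setting both brackets to zero gives the nullclines N1 + 0.381N2 = 260 and 0.345N1 + N2 = 627.
Substituting N2 = 627 - 0.345N1 into the first: N1(1 - 0.381·0.345) = 260 - 0.381·627.
So N1* = 21.1/0.869 = 24.3, and then N2* = 627 - 0.345·24.3 = 619.

N1* ≈ 24.3, N2* ≈ 619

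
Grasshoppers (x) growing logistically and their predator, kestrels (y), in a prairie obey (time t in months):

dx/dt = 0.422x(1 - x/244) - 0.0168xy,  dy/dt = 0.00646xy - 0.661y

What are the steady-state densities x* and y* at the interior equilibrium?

x* ≈ 102, y* ≈ 14.6

From dy/dt = 0 with y > 0: 0.00646x* = 0.661, so x* = 102.
Substitute into dx/dt = 0: 0.422(1 - 102/244) = 0.0168y*.
The bracket is 0.581, giving y* = 0.245/0.0168 = 14.6.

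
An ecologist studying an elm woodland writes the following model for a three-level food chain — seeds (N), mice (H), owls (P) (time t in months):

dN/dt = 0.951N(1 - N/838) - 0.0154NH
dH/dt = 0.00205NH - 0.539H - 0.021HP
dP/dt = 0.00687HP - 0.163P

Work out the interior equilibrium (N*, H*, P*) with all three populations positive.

N* ≈ 516, H* ≈ 23.7, P* ≈ 24.7

From dP/dt = 0: 0.00687H* = 0.163, so H* = 23.7.
From dN/dt = 0: 0.951(1 - N*/838) = 0.0154·23.7, giving N* = 838·(1 - 0.384) = 516.
From dH/dt = 0: 0.00205·516 - 0.539 = 0.021P*, so P* = 0.519/0.021 = 24.7.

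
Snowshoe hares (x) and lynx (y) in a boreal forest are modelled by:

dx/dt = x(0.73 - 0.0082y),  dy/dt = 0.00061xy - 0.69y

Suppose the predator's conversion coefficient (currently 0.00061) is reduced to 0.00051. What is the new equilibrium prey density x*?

x* ≈ 1350

At the interior fixed point, setting dy/dt = 0 with y > 0 fixes x* = (predator death rate)/(xy coefficient) — independent of the other coefficients.
With the change, x* = 0.69/0.00051 = 1350; it rises from 1130.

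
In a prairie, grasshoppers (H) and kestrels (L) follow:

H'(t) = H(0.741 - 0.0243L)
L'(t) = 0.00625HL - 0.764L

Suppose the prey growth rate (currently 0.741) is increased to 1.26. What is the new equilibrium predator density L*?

At the interior fixed point, setting dH/dt = 0 with H > 0 fixes L* = (prey growth rate)/(HL coefficient) — independent of the other coefficients.
With the change, L* = 1.26/0.0243 = 51.9; it rises from 30.5.

L* ≈ 51.9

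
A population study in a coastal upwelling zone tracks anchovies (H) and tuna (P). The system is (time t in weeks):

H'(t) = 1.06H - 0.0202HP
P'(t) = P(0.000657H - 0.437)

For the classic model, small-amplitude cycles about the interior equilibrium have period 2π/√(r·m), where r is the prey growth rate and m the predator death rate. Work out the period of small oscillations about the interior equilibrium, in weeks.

Here r = 1.06 and m = 0.437, so r·m = 0.463.
ω = √0.463 = 0.681 per week, hence T = 2π/ω ≈ 9.23 weeks.

T ≈ 9.23 weeks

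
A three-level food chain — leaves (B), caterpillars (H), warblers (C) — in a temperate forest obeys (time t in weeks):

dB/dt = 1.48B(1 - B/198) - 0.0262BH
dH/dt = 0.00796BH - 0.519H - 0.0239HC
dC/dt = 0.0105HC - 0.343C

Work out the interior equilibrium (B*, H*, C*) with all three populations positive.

B* ≈ 83.5, H* ≈ 32.7, C* ≈ 6.09

From dC/dt = 0: 0.0105H* = 0.343, so H* = 32.7.
From dB/dt = 0: 1.48(1 - B*/198) = 0.0262·32.7, giving B* = 198·(1 - 0.578) = 83.5.
From dH/dt = 0: 0.00796·83.5 - 0.519 = 0.0239C*, so C* = 0.146/0.0239 = 6.09.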